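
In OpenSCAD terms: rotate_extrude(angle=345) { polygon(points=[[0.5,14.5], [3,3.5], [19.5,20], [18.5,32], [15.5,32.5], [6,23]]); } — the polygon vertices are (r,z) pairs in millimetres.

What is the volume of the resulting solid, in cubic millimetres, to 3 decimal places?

Volume = 16921.851 mm³

Profile (r,z), 6 vertices: (0.5,14.5) (3,3.5) (19.5,20) (18.5,32) (15.5,32.5) (6,23)
edge 0: (0.5,14.5)→(3,3.5)  cross = 0.5·3.5 − 3·14.5 = -41.7500; (r_i+r_j)·cross = 3.5·-41.7500 = -146.1250
edge 1: (3,3.5)→(19.5,20)  cross = 3·20 − 19.5·3.5 = -8.2500; (r_i+r_j)·cross = 22.5·-8.2500 = -185.6250
edge 2: (19.5,20)→(18.5,32)  cross = 19.5·32 − 18.5·20 = 254.0000; (r_i+r_j)·cross = 38·254.0000 = 9652.0000
edge 3: (18.5,32)→(15.5,32.5)  cross = 18.5·32.5 − 15.5·32 = 105.2500; (r_i+r_j)·cross = 34·105.2500 = 3578.5000
edge 4: (15.5,32.5)→(6,23)  cross = 15.5·23 − 6·32.5 = 161.5000; (r_i+r_j)·cross = 21.5·161.5000 = 3472.2500
edge 5: (6,23)→(0.5,14.5)  cross = 6·14.5 − 0.5·23 = 75.5000; (r_i+r_j)·cross = 6.5·75.5000 = 490.7500
Σcross = 546.2500 → A = |Σcross|/2 = 273.1250 mm²
Σ(r_i+r_j)·cross = 16861.7500 → first moment M = |Σ|/6 = 2810.2917
R_c = M/A = 2810.2917/273.1250 = 10.2894 mm
θ = 345° = 6.021386 rad
V = θ·R_c·A = 6.021386·10.2894·273.1250 = 16921.851 mm³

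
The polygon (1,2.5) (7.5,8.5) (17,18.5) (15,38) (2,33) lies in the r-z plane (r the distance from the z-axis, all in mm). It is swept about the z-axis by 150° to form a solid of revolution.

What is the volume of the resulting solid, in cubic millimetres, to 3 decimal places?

Profile (r,z), 5 vertices: (1,2.5) (7.5,8.5) (17,18.5) (15,38) (2,33)
edge 0: (1,2.5)→(7.5,8.5)  cross = 1·8.5 − 7.5·2.5 = -10.2500; (r_i+r_j)·cross = 8.5·-10.2500 = -87.1250
edge 1: (7.5,8.5)→(17,18.5)  cross = 7.5·18.5 − 17·8.5 = -5.7500; (r_i+r_j)·cross = 24.5·-5.7500 = -140.8750
edge 2: (17,18.5)→(15,38)  cross = 17·38 − 15·18.5 = 368.5000; (r_i+r_j)·cross = 32·368.5000 = 11792.0000
edge 3: (15,38)→(2,33)  cross = 15·33 − 2·38 = 419.0000; (r_i+r_j)·cross = 17·419.0000 = 7123.0000
edge 4: (2,33)→(1,2.5)  cross = 2·2.5 − 1·33 = -28.0000; (r_i+r_j)·cross = 3·-28.0000 = -84.0000
Σcross = 743.5000 → A = |Σcross|/2 = 371.7500 mm²
Σ(r_i+r_j)·cross = 18603.0000 → first moment M = |Σ|/6 = 3100.5000
R_c = M/A = 3100.5000/371.7500 = 8.3403 mm
θ = 150° = 2.617994 rad
V = θ·R_c·A = 2.617994·8.3403·371.7500 = 8117.090 mm³

Volume = 8117.090 mm³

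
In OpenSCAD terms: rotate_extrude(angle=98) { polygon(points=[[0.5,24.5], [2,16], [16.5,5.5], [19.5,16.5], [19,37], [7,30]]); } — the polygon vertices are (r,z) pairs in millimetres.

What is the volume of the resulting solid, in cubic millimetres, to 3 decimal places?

Volume = 7447.394 mm³

Profile (r,z), 6 vertices: (0.5,24.5) (2,16) (16.5,5.5) (19.5,16.5) (19,37) (7,30)
edge 0: (0.5,24.5)→(2,16)  cross = 0.5·16 − 2·24.5 = -41.0000; (r_i+r_j)·cross = 2.5·-41.0000 = -102.5000
edge 1: (2,16)→(16.5,5.5)  cross = 2·5.5 − 16.5·16 = -253.0000; (r_i+r_j)·cross = 18.5·-253.0000 = -4680.5000
edge 2: (16.5,5.5)→(19.5,16.5)  cross = 16.5·16.5 − 19.5·5.5 = 165.0000; (r_i+r_j)·cross = 36·165.0000 = 5940.0000
edge 3: (19.5,16.5)→(19,37)  cross = 19.5·37 − 19·16.5 = 408.0000; (r_i+r_j)·cross = 38.5·408.0000 = 15708.0000
edge 4: (19,37)→(7,30)  cross = 19·30 − 7·37 = 311.0000; (r_i+r_j)·cross = 26·311.0000 = 8086.0000
edge 5: (7,30)→(0.5,24.5)  cross = 7·24.5 − 0.5·30 = 156.5000; (r_i+r_j)·cross = 7.5·156.5000 = 1173.7500
Σcross = 746.5000 → A = |Σcross|/2 = 373.2500 mm²
Σ(r_i+r_j)·cross = 26124.7500 → first moment M = |Σ|/6 = 4354.1250
R_c = M/A = 4354.1250/373.2500 = 11.6654 mm
θ = 98° = 1.710423 rad
V = θ·R_c·A = 1.710423·11.6654·373.2500 = 7447.394 mm³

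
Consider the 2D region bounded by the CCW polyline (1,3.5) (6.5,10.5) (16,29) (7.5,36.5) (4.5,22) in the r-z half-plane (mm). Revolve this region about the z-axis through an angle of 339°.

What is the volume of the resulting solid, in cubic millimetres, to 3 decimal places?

Profile (r,z), 5 vertices: (1,3.5) (6.5,10.5) (16,29) (7.5,36.5) (4.5,22)
edge 0: (1,3.5)→(6.5,10.5)  cross = 1·10.5 − 6.5·3.5 = -12.2500; (r_i+r_j)·cross = 7.5·-12.2500 = -91.8750
edge 1: (6.5,10.5)→(16,29)  cross = 6.5·29 − 16·10.5 = 20.5000; (r_i+r_j)·cross = 22.5·20.5000 = 461.2500
edge 2: (16,29)→(7.5,36.5)  cross = 16·36.5 − 7.5·29 = 366.5000; (r_i+r_j)·cross = 23.5·366.5000 = 8612.7500
edge 3: (7.5,36.5)→(4.5,22)  cross = 7.5·22 − 4.5·36.5 = 0.7500; (r_i+r_j)·cross = 12·0.7500 = 9.0000
edge 4: (4.5,22)→(1,3.5)  cross = 4.5·3.5 − 1·22 = -6.2500; (r_i+r_j)·cross = 5.5·-6.2500 = -34.3750
Σcross = 369.2500 → A = |Σcross|/2 = 184.6250 mm²
Σ(r_i+r_j)·cross = 8956.7500 → first moment M = |Σ|/6 = 1492.7917
R_c = M/A = 1492.7917/184.6250 = 8.0855 mm
θ = 339° = 5.916666 rad
V = θ·R_c·A = 5.916666·8.0855·184.6250 = 8832.350 mm³

Volume = 8832.350 mm³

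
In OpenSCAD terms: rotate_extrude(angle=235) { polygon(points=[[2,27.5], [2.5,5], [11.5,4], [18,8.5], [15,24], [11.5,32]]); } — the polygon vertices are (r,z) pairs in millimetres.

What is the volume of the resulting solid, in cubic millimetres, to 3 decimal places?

Volume = 12776.332 mm³

Profile (r,z), 6 vertices: (2,27.5) (2.5,5) (11.5,4) (18,8.5) (15,24) (11.5,32)
edge 0: (2,27.5)→(2.5,5)  cross = 2·5 − 2.5·27.5 = -58.7500; (r_i+r_j)·cross = 4.5·-58.7500 = -264.3750
edge 1: (2.5,5)→(11.5,4)  cross = 2.5·4 − 11.5·5 = -47.5000; (r_i+r_j)·cross = 14·-47.5000 = -665.0000
edge 2: (11.5,4)→(18,8.5)  cross = 11.5·8.5 − 18·4 = 25.7500; (r_i+r_j)·cross = 29.5·25.7500 = 759.6250
edge 3: (18,8.5)→(15,24)  cross = 18·24 − 15·8.5 = 304.5000; (r_i+r_j)·cross = 33·304.5000 = 10048.5000
edge 4: (15,24)→(11.5,32)  cross = 15·32 − 11.5·24 = 204.0000; (r_i+r_j)·cross = 26.5·204.0000 = 5406.0000
edge 5: (11.5,32)→(2,27.5)  cross = 11.5·27.5 − 2·32 = 252.2500; (r_i+r_j)·cross = 13.5·252.2500 = 3405.3750
Σcross = 680.2500 → A = |Σcross|/2 = 340.1250 mm²
Σ(r_i+r_j)·cross = 18690.1250 → first moment M = |Σ|/6 = 3115.0208
R_c = M/A = 3115.0208/340.1250 = 9.1585 mm
θ = 235° = 4.101524 rad
V = θ·R_c·A = 4.101524·9.1585·340.1250 = 12776.332 mm³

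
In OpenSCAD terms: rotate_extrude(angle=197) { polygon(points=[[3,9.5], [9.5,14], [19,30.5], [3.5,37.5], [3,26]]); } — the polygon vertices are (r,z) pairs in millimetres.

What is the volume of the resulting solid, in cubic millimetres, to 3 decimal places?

Volume = 7602.293 mm³

Profile (r,z), 5 vertices: (3,9.5) (9.5,14) (19,30.5) (3.5,37.5) (3,26)
edge 0: (3,9.5)→(9.5,14)  cross = 3·14 − 9.5·9.5 = -48.2500; (r_i+r_j)·cross = 12.5·-48.2500 = -603.1250
edge 1: (9.5,14)→(19,30.5)  cross = 9.5·30.5 − 19·14 = 23.7500; (r_i+r_j)·cross = 28.5·23.7500 = 676.8750
edge 2: (19,30.5)→(3.5,37.5)  cross = 19·37.5 − 3.5·30.5 = 605.7500; (r_i+r_j)·cross = 22.5·605.7500 = 13629.3750
edge 3: (3.5,37.5)→(3,26)  cross = 3.5·26 − 3·37.5 = -21.5000; (r_i+r_j)·cross = 6.5·-21.5000 = -139.7500
edge 4: (3,26)→(3,9.5)  cross = 3·9.5 − 3·26 = -49.5000; (r_i+r_j)·cross = 6·-49.5000 = -297.0000
Σcross = 510.2500 → A = |Σcross|/2 = 255.1250 mm²
Σ(r_i+r_j)·cross = 13266.3750 → first moment M = |Σ|/6 = 2211.0625
R_c = M/A = 2211.0625/255.1250 = 8.6666 mm
θ = 197° = 3.438299 rad
V = θ·R_c·A = 3.438299·8.6666·255.1250 = 7602.293 mm³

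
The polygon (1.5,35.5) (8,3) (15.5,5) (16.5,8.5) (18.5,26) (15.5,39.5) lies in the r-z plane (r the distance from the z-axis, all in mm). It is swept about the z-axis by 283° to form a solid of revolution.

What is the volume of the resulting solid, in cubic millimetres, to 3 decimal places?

Volume = 22860.437 mm³

Profile (r,z), 6 vertices: (1.5,35.5) (8,3) (15.5,5) (16.5,8.5) (18.5,26) (15.5,39.5)
edge 0: (1.5,35.5)→(8,3)  cross = 1.5·3 − 8·35.5 = -279.5000; (r_i+r_j)·cross = 9.5·-279.5000 = -2655.2500
edge 1: (8,3)→(15.5,5)  cross = 8·5 − 15.5·3 = -6.5000; (r_i+r_j)·cross = 23.5·-6.5000 = -152.7500
edge 2: (15.5,5)→(16.5,8.5)  cross = 15.5·8.5 − 16.5·5 = 49.2500; (r_i+r_j)·cross = 32·49.2500 = 1576.0000
edge 3: (16.5,8.5)→(18.5,26)  cross = 16.5·26 − 18.5·8.5 = 271.7500; (r_i+r_j)·cross = 35·271.7500 = 9511.2500
edge 4: (18.5,26)→(15.5,39.5)  cross = 18.5·39.5 − 15.5·26 = 327.7500; (r_i+r_j)·cross = 34·327.7500 = 11143.5000
edge 5: (15.5,39.5)→(1.5,35.5)  cross = 15.5·35.5 − 1.5·39.5 = 491.0000; (r_i+r_j)·cross = 17·491.0000 = 8347.0000
Σcross = 853.7500 → A = |Σcross|/2 = 426.8750 mm²
Σ(r_i+r_j)·cross = 27769.7500 → first moment M = |Σ|/6 = 4628.2917
R_c = M/A = 4628.2917/426.8750 = 10.8423 mm
θ = 283° = 4.939282 rad
V = θ·R_c·A = 4.939282·10.8423·426.8750 = 22860.437 mm³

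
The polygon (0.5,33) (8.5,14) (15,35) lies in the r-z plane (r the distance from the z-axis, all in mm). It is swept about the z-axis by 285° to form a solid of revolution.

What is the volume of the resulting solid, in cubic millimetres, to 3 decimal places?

Profile (r,z), 3 vertices: (0.5,33) (8.5,14) (15,35)
edge 0: (0.5,33)→(8.5,14)  cross = 0.5·14 − 8.5·33 = -273.5000; (r_i+r_j)·cross = 9·-273.5000 = -2461.5000
edge 1: (8.5,14)→(15,35)  cross = 8.5·35 − 15·14 = 87.5000; (r_i+r_j)·cross = 23.5·87.5000 = 2056.2500
edge 2: (15,35)→(0.5,33)  cross = 15·33 − 0.5·35 = 477.5000; (r_i+r_j)·cross = 15.5·477.5000 = 7401.2500
Σcross = 291.5000 → A = |Σcross|/2 = 145.7500 mm²
Σ(r_i+r_j)·cross = 6996.0000 → first moment M = |Σ|/6 = 1166.0000
R_c = M/A = 1166.0000/145.7500 = 8.0000 mm
θ = 285° = 4.974188 rad
V = θ·R_c·A = 4.974188·8.0000·145.7500 = 5799.904 mm³

Volume = 5799.904 mm³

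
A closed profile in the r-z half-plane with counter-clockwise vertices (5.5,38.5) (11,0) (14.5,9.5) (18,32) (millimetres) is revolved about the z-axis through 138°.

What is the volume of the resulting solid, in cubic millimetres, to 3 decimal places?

Profile (r,z), 4 vertices: (5.5,38.5) (11,0) (14.5,9.5) (18,32)
edge 0: (5.5,38.5)→(11,0)  cross = 5.5·0 − 11·38.5 = -423.5000; (r_i+r_j)·cross = 16.5·-423.5000 = -6987.7500
edge 1: (11,0)→(14.5,9.5)  cross = 11·9.5 − 14.5·0 = 104.5000; (r_i+r_j)·cross = 25.5·104.5000 = 2664.7500
edge 2: (14.5,9.5)→(18,32)  cross = 14.5·32 − 18·9.5 = 293.0000; (r_i+r_j)·cross = 32.5·293.0000 = 9522.5000
edge 3: (18,32)→(5.5,38.5)  cross = 18·38.5 − 5.5·32 = 517.0000; (r_i+r_j)·cross = 23.5·517.0000 = 12149.5000
Σcross = 491.0000 → A = |Σcross|/2 = 245.5000 mm²
Σ(r_i+r_j)·cross = 17349.0000 → first moment M = |Σ|/6 = 2891.5000
R_c = M/A = 2891.5000/245.5000 = 11.7780 mm
θ = 138° = 2.408554 rad
V = θ·R_c·A = 2.408554·11.7780·245.5000 = 6964.335 mm³

Volume = 6964.335 mm³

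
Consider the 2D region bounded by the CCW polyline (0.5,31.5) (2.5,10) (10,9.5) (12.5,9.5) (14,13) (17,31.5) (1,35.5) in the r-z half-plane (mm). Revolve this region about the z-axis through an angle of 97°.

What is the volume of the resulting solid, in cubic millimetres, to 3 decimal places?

Profile (r,z), 7 vertices: (0.5,31.5) (2.5,10) (10,9.5) (12.5,9.5) (14,13) (17,31.5) (1,35.5)
edge 0: (0.5,31.5)→(2.5,10)  cross = 0.5·10 − 2.5·31.5 = -73.7500; (r_i+r_j)·cross = 3·-73.7500 = -221.2500
edge 1: (2.5,10)→(10,9.5)  cross = 2.5·9.5 − 10·10 = -76.2500; (r_i+r_j)·cross = 12.5·-76.2500 = -953.1250
edge 2: (10,9.5)→(12.5,9.5)  cross = 10·9.5 − 12.5·9.5 = -23.7500; (r_i+r_j)·cross = 22.5·-23.7500 = -534.3750
edge 3: (12.5,9.5)→(14,13)  cross = 12.5·13 − 14·9.5 = 29.5000; (r_i+r_j)·cross = 26.5·29.5000 = 781.7500
edge 4: (14,13)→(17,31.5)  cross = 14·31.5 − 17·13 = 220.0000; (r_i+r_j)·cross = 31·220.0000 = 6820.0000
edge 5: (17,31.5)→(1,35.5)  cross = 17·35.5 − 1·31.5 = 572.0000; (r_i+r_j)·cross = 18·572.0000 = 10296.0000
edge 6: (1,35.5)→(0.5,31.5)  cross = 1·31.5 − 0.5·35.5 = 13.7500; (r_i+r_j)·cross = 1.5·13.7500 = 20.6250
Σcross = 661.5000 → A = |Σcross|/2 = 330.7500 mm²
Σ(r_i+r_j)·cross = 16209.6250 → first moment M = |Σ|/6 = 2701.6042
R_c = M/A = 2701.6042/330.7500 = 8.1681 mm
θ = 97° = 1.692969 rad
V = θ·R_c·A = 1.692969·8.1681·330.7500 = 4573.733 mm³

Volume = 4573.733 mm³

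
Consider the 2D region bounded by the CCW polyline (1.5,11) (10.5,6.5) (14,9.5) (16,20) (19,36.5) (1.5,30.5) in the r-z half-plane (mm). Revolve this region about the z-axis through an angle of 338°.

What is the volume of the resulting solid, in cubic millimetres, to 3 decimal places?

Profile (r,z), 6 vertices: (1.5,11) (10.5,6.5) (14,9.5) (16,20) (19,36.5) (1.5,30.5)
edge 0: (1.5,11)→(10.5,6.5)  cross = 1.5·6.5 − 10.5·11 = -105.7500; (r_i+r_j)·cross = 12·-105.7500 = -1269.0000
edge 1: (10.5,6.5)→(14,9.5)  cross = 10.5·9.5 − 14·6.5 = 8.7500; (r_i+r_j)·cross = 24.5·8.7500 = 214.3750
edge 2: (14,9.5)→(16,20)  cross = 14·20 − 16·9.5 = 128.0000; (r_i+r_j)·cross = 30·128.0000 = 3840.0000
edge 3: (16,20)→(19,36.5)  cross = 16·36.5 − 19·20 = 204.0000; (r_i+r_j)·cross = 35·204.0000 = 7140.0000
edge 4: (19,36.5)→(1.5,30.5)  cross = 19·30.5 − 1.5·36.5 = 524.7500; (r_i+r_j)·cross = 20.5·524.7500 = 10757.3750
edge 5: (1.5,30.5)→(1.5,11)  cross = 1.5·11 − 1.5·30.5 = -29.2500; (r_i+r_j)·cross = 3·-29.2500 = -87.7500
Σcross = 730.5000 → A = |Σcross|/2 = 365.2500 mm²
Σ(r_i+r_j)·cross = 20595.0000 → first moment M = |Σ|/6 = 3432.5000
R_c = M/A = 3432.5000/365.2500 = 9.3977 mm
θ = 338° = 5.899213 rad
V = θ·R_c·A = 5.899213·9.3977·365.2500 = 20249.048 mm³

Volume = 20249.048 mm³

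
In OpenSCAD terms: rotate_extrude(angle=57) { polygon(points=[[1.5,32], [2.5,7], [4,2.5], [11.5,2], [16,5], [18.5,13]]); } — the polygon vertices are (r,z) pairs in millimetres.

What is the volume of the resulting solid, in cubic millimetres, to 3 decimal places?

Volume = 2552.588 mm³

Profile (r,z), 6 vertices: (1.5,32) (2.5,7) (4,2.5) (11.5,2) (16,5) (18.5,13)
edge 0: (1.5,32)→(2.5,7)  cross = 1.5·7 − 2.5·32 = -69.5000; (r_i+r_j)·cross = 4·-69.5000 = -278.0000
edge 1: (2.5,7)→(4,2.5)  cross = 2.5·2.5 − 4·7 = -21.7500; (r_i+r_j)·cross = 6.5·-21.7500 = -141.3750
edge 2: (4,2.5)→(11.5,2)  cross = 4·2 − 11.5·2.5 = -20.7500; (r_i+r_j)·cross = 15.5·-20.7500 = -321.6250
edge 3: (11.5,2)→(16,5)  cross = 11.5·5 − 16·2 = 25.5000; (r_i+r_j)·cross = 27.5·25.5000 = 701.2500
edge 4: (16,5)→(18.5,13)  cross = 16·13 − 18.5·5 = 115.5000; (r_i+r_j)·cross = 34.5·115.5000 = 3984.7500
edge 5: (18.5,13)→(1.5,32)  cross = 18.5·32 − 1.5·13 = 572.5000; (r_i+r_j)·cross = 20·572.5000 = 11450.0000
Σcross = 601.5000 → A = |Σcross|/2 = 300.7500 mm²
Σ(r_i+r_j)·cross = 15395.0000 → first moment M = |Σ|/6 = 2565.8333
R_c = M/A = 2565.8333/300.7500 = 8.5314 mm
θ = 57° = 0.994838 rad
V = θ·R_c·A = 0.994838·8.5314·300.7500 = 2552.588 mm³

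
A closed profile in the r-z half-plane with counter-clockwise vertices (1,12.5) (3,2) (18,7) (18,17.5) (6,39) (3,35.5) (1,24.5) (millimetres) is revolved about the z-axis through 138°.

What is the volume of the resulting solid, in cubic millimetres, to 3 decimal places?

Profile (r,z), 7 vertices: (1,12.5) (3,2) (18,7) (18,17.5) (6,39) (3,35.5) (1,24.5)
edge 0: (1,12.5)→(3,2)  cross = 1·2 − 3·12.5 = -35.5000; (r_i+r_j)·cross = 4·-35.5000 = -142.0000
edge 1: (3,2)→(18,7)  cross = 3·7 − 18·2 = -15.0000; (r_i+r_j)·cross = 21·-15.0000 = -315.0000
edge 2: (18,7)→(18,17.5)  cross = 18·17.5 − 18·7 = 189.0000; (r_i+r_j)·cross = 36·189.0000 = 6804.0000
edge 3: (18,17.5)→(6,39)  cross = 18·39 − 6·17.5 = 597.0000; (r_i+r_j)·cross = 24·597.0000 = 14328.0000
edge 4: (6,39)→(3,35.5)  cross = 6·35.5 − 3·39 = 96.0000; (r_i+r_j)·cross = 9·96.0000 = 864.0000
edge 5: (3,35.5)→(1,24.5)  cross = 3·24.5 − 1·35.5 = 38.0000; (r_i+r_j)·cross = 4·38.0000 = 152.0000
edge 6: (1,24.5)→(1,12.5)  cross = 1·12.5 − 1·24.5 = -12.0000; (r_i+r_j)·cross = 2·-12.0000 = -24.0000
Σcross = 857.5000 → A = |Σcross|/2 = 428.7500 mm²
Σ(r_i+r_j)·cross = 21667.0000 → first moment M = |Σ|/6 = 3611.1667
R_c = M/A = 3611.1667/428.7500 = 8.4225 mm
θ = 138° = 2.408554 rad
V = θ·R_c·A = 2.408554·8.4225·428.7500 = 8697.691 mm³

Volume = 8697.691 mm³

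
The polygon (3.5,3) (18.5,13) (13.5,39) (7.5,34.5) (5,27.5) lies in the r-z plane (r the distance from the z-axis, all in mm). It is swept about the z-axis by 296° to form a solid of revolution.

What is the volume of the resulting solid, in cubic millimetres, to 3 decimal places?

Profile (r,z), 5 vertices: (3.5,3) (18.5,13) (13.5,39) (7.5,34.5) (5,27.5)
edge 0: (3.5,3)→(18.5,13)  cross = 3.5·13 − 18.5·3 = -10.0000; (r_i+r_j)·cross = 22·-10.0000 = -220.0000
edge 1: (18.5,13)→(13.5,39)  cross = 18.5·39 − 13.5·13 = 546.0000; (r_i+r_j)·cross = 32·546.0000 = 17472.0000
edge 2: (13.5,39)→(7.5,34.5)  cross = 13.5·34.5 − 7.5·39 = 173.2500; (r_i+r_j)·cross = 21·173.2500 = 3638.2500
edge 3: (7.5,34.5)→(5,27.5)  cross = 7.5·27.5 − 5·34.5 = 33.7500; (r_i+r_j)·cross = 12.5·33.7500 = 421.8750
edge 4: (5,27.5)→(3.5,3)  cross = 5·3 − 3.5·27.5 = -81.2500; (r_i+r_j)·cross = 8.5·-81.2500 = -690.6250
Σcross = 661.7500 → A = |Σcross|/2 = 330.8750 mm²
Σ(r_i+r_j)·cross = 20621.5000 → first moment M = |Σ|/6 = 3436.9167
R_c = M/A = 3436.9167/330.8750 = 10.3874 mm
θ = 296° = 5.166175 rad
V = θ·R_c·A = 5.166175·10.3874·330.8750 = 17755.712 mm³

Volume = 17755.712 mm³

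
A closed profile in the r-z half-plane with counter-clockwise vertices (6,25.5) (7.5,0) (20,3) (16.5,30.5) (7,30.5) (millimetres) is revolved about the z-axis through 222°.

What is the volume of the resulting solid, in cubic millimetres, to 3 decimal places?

Profile (r,z), 5 vertices: (6,25.5) (7.5,0) (20,3) (16.5,30.5) (7,30.5)
edge 0: (6,25.5)→(7.5,0)  cross = 6·0 − 7.5·25.5 = -191.2500; (r_i+r_j)·cross = 13.5·-191.2500 = -2581.8750
edge 1: (7.5,0)→(20,3)  cross = 7.5·3 − 20·0 = 22.5000; (r_i+r_j)·cross = 27.5·22.5000 = 618.7500
edge 2: (20,3)→(16.5,30.5)  cross = 20·30.5 − 16.5·3 = 560.5000; (r_i+r_j)·cross = 36.5·560.5000 = 20458.2500
edge 3: (16.5,30.5)→(7,30.5)  cross = 16.5·30.5 − 7·30.5 = 289.7500; (r_i+r_j)·cross = 23.5·289.7500 = 6809.1250
edge 4: (7,30.5)→(6,25.5)  cross = 7·25.5 − 6·30.5 = -4.5000; (r_i+r_j)·cross = 13·-4.5000 = -58.5000
Σcross = 677.0000 → A = |Σcross|/2 = 338.5000 mm²
Σ(r_i+r_j)·cross = 25245.7500 → first moment M = |Σ|/6 = 4207.6250
R_c = M/A = 4207.6250/338.5000 = 12.4302 mm
θ = 222° = 3.874631 rad
V = θ·R_c·A = 3.874631·12.4302·338.5000 = 16302.994 mm³

Volume = 16302.994 mm³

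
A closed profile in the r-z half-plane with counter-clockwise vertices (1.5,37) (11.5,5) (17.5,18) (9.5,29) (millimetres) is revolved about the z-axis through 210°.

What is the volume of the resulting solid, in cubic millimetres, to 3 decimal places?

Volume = 6417.139 mm³

Profile (r,z), 4 vertices: (1.5,37) (11.5,5) (17.5,18) (9.5,29)
edge 0: (1.5,37)→(11.5,5)  cross = 1.5·5 − 11.5·37 = -418.0000; (r_i+r_j)·cross = 13·-418.0000 = -5434.0000
edge 1: (11.5,5)→(17.5,18)  cross = 11.5·18 − 17.5·5 = 119.5000; (r_i+r_j)·cross = 29·119.5000 = 3465.5000
edge 2: (17.5,18)→(9.5,29)  cross = 17.5·29 − 9.5·18 = 336.5000; (r_i+r_j)·cross = 27·336.5000 = 9085.5000
edge 3: (9.5,29)→(1.5,37)  cross = 9.5·37 − 1.5·29 = 308.0000; (r_i+r_j)·cross = 11·308.0000 = 3388.0000
Σcross = 346.0000 → A = |Σcross|/2 = 173.0000 mm²
Σ(r_i+r_j)·cross = 10505.0000 → first moment M = |Σ|/6 = 1750.8333
R_c = M/A = 1750.8333/173.0000 = 10.1204 mm
θ = 210° = 3.665191 rad
V = θ·R_c·A = 3.665191·10.1204·173.0000 = 6417.139 mm³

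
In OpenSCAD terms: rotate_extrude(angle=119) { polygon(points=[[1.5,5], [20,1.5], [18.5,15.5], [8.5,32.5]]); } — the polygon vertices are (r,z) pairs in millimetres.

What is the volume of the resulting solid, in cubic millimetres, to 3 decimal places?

Profile (r,z), 4 vertices: (1.5,5) (20,1.5) (18.5,15.5) (8.5,32.5)
edge 0: (1.5,5)→(20,1.5)  cross = 1.5·1.5 − 20·5 = -97.7500; (r_i+r_j)·cross = 21.5·-97.7500 = -2101.6250
edge 1: (20,1.5)→(18.5,15.5)  cross = 20·15.5 − 18.5·1.5 = 282.2500; (r_i+r_j)·cross = 38.5·282.2500 = 10866.6250
edge 2: (18.5,15.5)→(8.5,32.5)  cross = 18.5·32.5 − 8.5·15.5 = 469.5000; (r_i+r_j)·cross = 27·469.5000 = 12676.5000
edge 3: (8.5,32.5)→(1.5,5)  cross = 8.5·5 − 1.5·32.5 = -6.2500; (r_i+r_j)·cross = 10·-6.2500 = -62.5000
Σcross = 647.7500 → A = |Σcross|/2 = 323.8750 mm²
Σ(r_i+r_j)·cross = 21379.0000 → first moment M = |Σ|/6 = 3563.1667
R_c = M/A = 3563.1667/323.8750 = 11.0017 mm
θ = 119° = 2.076942 rad
V = θ·R_c·A = 2.076942·11.0017·323.8750 = 7400.490 mm³

Volume = 7400.490 mm³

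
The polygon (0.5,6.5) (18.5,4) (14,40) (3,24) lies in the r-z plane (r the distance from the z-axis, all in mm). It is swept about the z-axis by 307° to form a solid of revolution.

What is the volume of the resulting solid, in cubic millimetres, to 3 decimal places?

Profile (r,z), 4 vertices: (0.5,6.5) (18.5,4) (14,40) (3,24)
edge 0: (0.5,6.5)→(18.5,4)  cross = 0.5·4 − 18.5·6.5 = -118.2500; (r_i+r_j)·cross = 19·-118.2500 = -2246.7500
edge 1: (18.5,4)→(14,40)  cross = 18.5·40 − 14·4 = 684.0000; (r_i+r_j)·cross = 32.5·684.0000 = 22230.0000
edge 2: (14,40)→(3,24)  cross = 14·24 − 3·40 = 216.0000; (r_i+r_j)·cross = 17·216.0000 = 3672.0000
edge 3: (3,24)→(0.5,6.5)  cross = 3·6.5 − 0.5·24 = 7.5000; (r_i+r_j)·cross = 3.5·7.5000 = 26.2500
Σcross = 789.2500 → A = |Σcross|/2 = 394.6250 mm²
Σ(r_i+r_j)·cross = 23681.5000 → first moment M = |Σ|/6 = 3946.9167
R_c = M/A = 3946.9167/394.6250 = 10.0017 mm
θ = 307° = 5.358161 rad
V = θ·R_c·A = 5.358161·10.0017·394.6250 = 21148.214 mm³

Volume = 21148.214 mm³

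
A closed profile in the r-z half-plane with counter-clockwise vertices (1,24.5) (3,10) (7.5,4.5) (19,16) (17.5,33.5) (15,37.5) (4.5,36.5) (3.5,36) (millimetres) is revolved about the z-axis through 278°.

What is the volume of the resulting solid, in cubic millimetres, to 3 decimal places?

Profile (r,z), 8 vertices: (1,24.5) (3,10) (7.5,4.5) (19,16) (17.5,33.5) (15,37.5) (4.5,36.5) (3.5,36)
edge 0: (1,24.5)→(3,10)  cross = 1·10 − 3·24.5 = -63.5000; (r_i+r_j)·cross = 4·-63.5000 = -254.0000
edge 1: (3,10)→(7.5,4.5)  cross = 3·4.5 − 7.5·10 = -61.5000; (r_i+r_j)·cross = 10.5·-61.5000 = -645.7500
edge 2: (7.5,4.5)→(19,16)  cross = 7.5·16 − 19·4.5 = 34.5000; (r_i+r_j)·cross = 26.5·34.5000 = 914.2500
edge 3: (19,16)→(17.5,33.5)  cross = 19·33.5 − 17.5·16 = 356.5000; (r_i+r_j)·cross = 36.5·356.5000 = 13012.2500
edge 4: (17.5,33.5)→(15,37.5)  cross = 17.5·37.5 − 15·33.5 = 153.7500; (r_i+r_j)·cross = 32.5·153.7500 = 4996.8750
edge 5: (15,37.5)→(4.5,36.5)  cross = 15·36.5 − 4.5·37.5 = 378.7500; (r_i+r_j)·cross = 19.5·378.7500 = 7385.6250
edge 6: (4.5,36.5)→(3.5,36)  cross = 4.5·36 − 3.5·36.5 = 34.2500; (r_i+r_j)·cross = 8·34.2500 = 274.0000
edge 7: (3.5,36)→(1,24.5)  cross = 3.5·24.5 − 1·36 = 49.7500; (r_i+r_j)·cross = 4.5·49.7500 = 223.8750
Σcross = 882.5000 → A = |Σcross|/2 = 441.2500 mm²
Σ(r_i+r_j)·cross = 25907.1250 → first moment M = |Σ|/6 = 4317.8542
R_c = M/A = 4317.8542/441.2500 = 9.7855 mm
θ = 278° = 4.852015 rad
V = θ·R_c·A = 4.852015·9.7855·441.2500 = 20950.295 mm³

Volume = 20950.295 mm³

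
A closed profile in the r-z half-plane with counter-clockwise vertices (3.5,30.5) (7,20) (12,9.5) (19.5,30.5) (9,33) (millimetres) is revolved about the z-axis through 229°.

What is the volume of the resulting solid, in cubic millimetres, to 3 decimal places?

Profile (r,z), 5 vertices: (3.5,30.5) (7,20) (12,9.5) (19.5,30.5) (9,33)
edge 0: (3.5,30.5)→(7,20)  cross = 3.5·20 − 7·30.5 = -143.5000; (r_i+r_j)·cross = 10.5·-143.5000 = -1506.7500
edge 1: (7,20)→(12,9.5)  cross = 7·9.5 − 12·20 = -173.5000; (r_i+r_j)·cross = 19·-173.5000 = -3296.5000
edge 2: (12,9.5)→(19.5,30.5)  cross = 12·30.5 − 19.5·9.5 = 180.7500; (r_i+r_j)·cross = 31.5·180.7500 = 5693.6250
edge 3: (19.5,30.5)→(9,33)  cross = 19.5·33 − 9·30.5 = 369.0000; (r_i+r_j)·cross = 28.5·369.0000 = 10516.5000
edge 4: (9,33)→(3.5,30.5)  cross = 9·30.5 − 3.5·33 = 159.0000; (r_i+r_j)·cross = 12.5·159.0000 = 1987.5000
Σcross = 391.7500 → A = |Σcross|/2 = 195.8750 mm²
Σ(r_i+r_j)·cross = 13394.3750 → first moment M = |Σ|/6 = 2232.3958
R_c = M/A = 2232.3958/195.8750 = 11.3970 mm
θ = 229° = 3.996804 rad
V = θ·R_c·A = 3.996804·11.3970·195.8750 = 8922.449 mm³

Volume = 8922.449 mm³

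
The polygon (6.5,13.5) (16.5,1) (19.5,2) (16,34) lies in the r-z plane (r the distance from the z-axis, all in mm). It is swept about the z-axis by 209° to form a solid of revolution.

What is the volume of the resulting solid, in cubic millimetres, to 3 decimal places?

Volume = 10821.775 mm³

Profile (r,z), 4 vertices: (6.5,13.5) (16.5,1) (19.5,2) (16,34)
edge 0: (6.5,13.5)→(16.5,1)  cross = 6.5·1 − 16.5·13.5 = -216.2500; (r_i+r_j)·cross = 23·-216.2500 = -4973.7500
edge 1: (16.5,1)→(19.5,2)  cross = 16.5·2 − 19.5·1 = 13.5000; (r_i+r_j)·cross = 36·13.5000 = 486.0000
edge 2: (19.5,2)→(16,34)  cross = 19.5·34 − 16·2 = 631.0000; (r_i+r_j)·cross = 35.5·631.0000 = 22400.5000
edge 3: (16,34)→(6.5,13.5)  cross = 16·13.5 − 6.5·34 = -5.0000; (r_i+r_j)·cross = 22.5·-5.0000 = -112.5000
Σcross = 423.2500 → A = |Σcross|/2 = 211.6250 mm²
Σ(r_i+r_j)·cross = 17800.2500 → first moment M = |Σ|/6 = 2966.7083
R_c = M/A = 2966.7083/211.6250 = 14.0187 mm
θ = 209° = 3.647738 rad
V = θ·R_c·A = 3.647738·14.0187·211.6250 = 10821.775 mm³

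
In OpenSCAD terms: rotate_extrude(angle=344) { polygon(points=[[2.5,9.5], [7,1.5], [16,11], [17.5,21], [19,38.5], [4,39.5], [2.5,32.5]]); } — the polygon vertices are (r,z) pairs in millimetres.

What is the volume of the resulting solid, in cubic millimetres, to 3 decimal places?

Profile (r,z), 7 vertices: (2.5,9.5) (7,1.5) (16,11) (17.5,21) (19,38.5) (4,39.5) (2.5,32.5)
edge 0: (2.5,9.5)→(7,1.5)  cross = 2.5·1.5 − 7·9.5 = -62.7500; (r_i+r_j)·cross = 9.5·-62.7500 = -596.1250
edge 1: (7,1.5)→(16,11)  cross = 7·11 − 16·1.5 = 53.0000; (r_i+r_j)·cross = 23·53.0000 = 1219.0000
edge 2: (16,11)→(17.5,21)  cross = 16·21 − 17.5·11 = 143.5000; (r_i+r_j)·cross = 33.5·143.5000 = 4807.2500
edge 3: (17.5,21)→(19,38.5)  cross = 17.5·38.5 − 19·21 = 274.7500; (r_i+r_j)·cross = 36.5·274.7500 = 10028.3750
edge 4: (19,38.5)→(4,39.5)  cross = 19·39.5 − 4·38.5 = 596.5000; (r_i+r_j)·cross = 23·596.5000 = 13719.5000
edge 5: (4,39.5)→(2.5,32.5)  cross = 4·32.5 − 2.5·39.5 = 31.2500; (r_i+r_j)·cross = 6.5·31.2500 = 203.1250
edge 6: (2.5,32.5)→(2.5,9.5)  cross = 2.5·9.5 − 2.5·32.5 = -57.5000; (r_i+r_j)·cross = 5·-57.5000 = -287.5000
Σcross = 978.7500 → A = |Σcross|/2 = 489.3750 mm²
Σ(r_i+r_j)·cross = 29093.6250 → first moment M = |Σ|/6 = 4848.9375
R_c = M/A = 4848.9375/489.3750 = 9.9084 mm
θ = 344° = 6.003933 rad
V = θ·R_c·A = 6.003933·9.9084·489.3750 = 29112.694 mm³

Volume = 29112.694 mm³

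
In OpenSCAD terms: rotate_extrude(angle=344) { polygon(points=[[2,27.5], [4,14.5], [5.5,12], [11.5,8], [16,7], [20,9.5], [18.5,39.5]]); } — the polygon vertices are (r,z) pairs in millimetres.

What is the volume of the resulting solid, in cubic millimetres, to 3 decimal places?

Profile (r,z), 7 vertices: (2,27.5) (4,14.5) (5.5,12) (11.5,8) (16,7) (20,9.5) (18.5,39.5)
edge 0: (2,27.5)→(4,14.5)  cross = 2·14.5 − 4·27.5 = -81.0000; (r_i+r_j)·cross = 6·-81.0000 = -486.0000
edge 1: (4,14.5)→(5.5,12)  cross = 4·12 − 5.5·14.5 = -31.7500; (r_i+r_j)·cross = 9.5·-31.7500 = -301.6250
edge 2: (5.5,12)→(11.5,8)  cross = 5.5·8 − 11.5·12 = -94.0000; (r_i+r_j)·cross = 17·-94.0000 = -1598.0000
edge 3: (11.5,8)→(16,7)  cross = 11.5·7 − 16·8 = -47.5000; (r_i+r_j)·cross = 27.5·-47.5000 = -1306.2500
edge 4: (16,7)→(20,9.5)  cross = 16·9.5 − 20·7 = 12.0000; (r_i+r_j)·cross = 36·12.0000 = 432.0000
edge 5: (20,9.5)→(18.5,39.5)  cross = 20·39.5 − 18.5·9.5 = 614.2500; (r_i+r_j)·cross = 38.5·614.2500 = 23648.6250
edge 6: (18.5,39.5)→(2,27.5)  cross = 18.5·27.5 − 2·39.5 = 429.7500; (r_i+r_j)·cross = 20.5·429.7500 = 8809.8750
Σcross = 801.7500 → A = |Σcross|/2 = 400.8750 mm²
Σ(r_i+r_j)·cross = 29198.6250 → first moment M = |Σ|/6 = 4866.4375
R_c = M/A = 4866.4375/400.8750 = 12.1395 mm
θ = 344° = 6.003933 rad
V = θ·R_c·A = 6.003933·12.1395·400.8750 = 29217.763 mm³

Volume = 29217.763 mm³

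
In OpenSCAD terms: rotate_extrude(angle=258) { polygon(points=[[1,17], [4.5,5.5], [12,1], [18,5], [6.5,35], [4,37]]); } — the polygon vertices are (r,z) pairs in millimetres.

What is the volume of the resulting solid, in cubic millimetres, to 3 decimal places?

Profile (r,z), 6 vertices: (1,17) (4.5,5.5) (12,1) (18,5) (6.5,35) (4,37)
edge 0: (1,17)→(4.5,5.5)  cross = 1·5.5 − 4.5·17 = -71.0000; (r_i+r_j)·cross = 5.5·-71.0000 = -390.5000
edge 1: (4.5,5.5)→(12,1)  cross = 4.5·1 − 12·5.5 = -61.5000; (r_i+r_j)·cross = 16.5·-61.5000 = -1014.7500
edge 2: (12,1)→(18,5)  cross = 12·5 − 18·1 = 42.0000; (r_i+r_j)·cross = 30·42.0000 = 1260.0000
edge 3: (18,5)→(6.5,35)  cross = 18·35 − 6.5·5 = 597.5000; (r_i+r_j)·cross = 24.5·597.5000 = 14638.7500
edge 4: (6.5,35)→(4,37)  cross = 6.5·37 − 4·35 = 100.5000; (r_i+r_j)·cross = 10.5·100.5000 = 1055.2500
edge 5: (4,37)→(1,17)  cross = 4·17 − 1·37 = 31.0000; (r_i+r_j)·cross = 5·31.0000 = 155.0000
Σcross = 638.5000 → A = |Σcross|/2 = 319.2500 mm²
Σ(r_i+r_j)·cross = 15703.7500 → first moment M = |Σ|/6 = 2617.2917
R_c = M/A = 2617.2917/319.2500 = 8.1983 mm
θ = 258° = 4.502949 rad
V = θ·R_c·A = 4.502949·8.1983·319.2500 = 11785.532 mm³

Volume = 11785.532 mm³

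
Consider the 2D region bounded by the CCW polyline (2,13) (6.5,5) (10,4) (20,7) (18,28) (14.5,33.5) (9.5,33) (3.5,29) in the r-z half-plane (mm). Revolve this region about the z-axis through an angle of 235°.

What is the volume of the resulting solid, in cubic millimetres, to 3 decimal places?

Volume = 18745.672 mm³

Profile (r,z), 8 vertices: (2,13) (6.5,5) (10,4) (20,7) (18,28) (14.5,33.5) (9.5,33) (3.5,29)
edge 0: (2,13)→(6.5,5)  cross = 2·5 − 6.5·13 = -74.5000; (r_i+r_j)·cross = 8.5·-74.5000 = -633.2500
edge 1: (6.5,5)→(10,4)  cross = 6.5·4 − 10·5 = -24.0000; (r_i+r_j)·cross = 16.5·-24.0000 = -396.0000
edge 2: (10,4)→(20,7)  cross = 10·7 − 20·4 = -10.0000; (r_i+r_j)·cross = 30·-10.0000 = -300.0000
edge 3: (20,7)→(18,28)  cross = 20·28 − 18·7 = 434.0000; (r_i+r_j)·cross = 38·434.0000 = 16492.0000
edge 4: (18,28)→(14.5,33.5)  cross = 18·33.5 − 14.5·28 = 197.0000; (r_i+r_j)·cross = 32.5·197.0000 = 6402.5000
edge 5: (14.5,33.5)→(9.5,33)  cross = 14.5·33 − 9.5·33.5 = 160.2500; (r_i+r_j)·cross = 24·160.2500 = 3846.0000
edge 6: (9.5,33)→(3.5,29)  cross = 9.5·29 − 3.5·33 = 160.0000; (r_i+r_j)·cross = 13·160.0000 = 2080.0000
edge 7: (3.5,29)→(2,13)  cross = 3.5·13 − 2·29 = -12.5000; (r_i+r_j)·cross = 5.5·-12.5000 = -68.7500
Σcross = 830.2500 → A = |Σcross|/2 = 415.1250 mm²
Σ(r_i+r_j)·cross = 27422.5000 → first moment M = |Σ|/6 = 4570.4167
R_c = M/A = 4570.4167/415.1250 = 11.0097 mm
θ = 235° = 4.101524 rad
V = θ·R_c·A = 4.101524·11.0097·415.1250 = 18745.672 mm³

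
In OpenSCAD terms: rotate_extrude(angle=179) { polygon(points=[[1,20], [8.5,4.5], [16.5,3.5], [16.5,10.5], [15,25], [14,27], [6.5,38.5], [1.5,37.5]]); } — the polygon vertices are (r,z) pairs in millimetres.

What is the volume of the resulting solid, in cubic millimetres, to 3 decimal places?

Profile (r,z), 8 vertices: (1,20) (8.5,4.5) (16.5,3.5) (16.5,10.5) (15,25) (14,27) (6.5,38.5) (1.5,37.5)
edge 0: (1,20)→(8.5,4.5)  cross = 1·4.5 − 8.5·20 = -165.5000; (r_i+r_j)·cross = 9.5·-165.5000 = -1572.2500
edge 1: (8.5,4.5)→(16.5,3.5)  cross = 8.5·3.5 − 16.5·4.5 = -44.5000; (r_i+r_j)·cross = 25·-44.5000 = -1112.5000
edge 2: (16.5,3.5)→(16.5,10.5)  cross = 16.5·10.5 − 16.5·3.5 = 115.5000; (r_i+r_j)·cross = 33·115.5000 = 3811.5000
edge 3: (16.5,10.5)→(15,25)  cross = 16.5·25 − 15·10.5 = 255.0000; (r_i+r_j)·cross = 31.5·255.0000 = 8032.5000
edge 4: (15,25)→(14,27)  cross = 15·27 − 14·25 = 55.0000; (r_i+r_j)·cross = 29·55.0000 = 1595.0000
edge 5: (14,27)→(6.5,38.5)  cross = 14·38.5 − 6.5·27 = 363.5000; (r_i+r_j)·cross = 20.5·363.5000 = 7451.7500
edge 6: (6.5,38.5)→(1.5,37.5)  cross = 6.5·37.5 − 1.5·38.5 = 186.0000; (r_i+r_j)·cross = 8·186.0000 = 1488.0000
edge 7: (1.5,37.5)→(1,20)  cross = 1.5·20 − 1·37.5 = -7.5000; (r_i+r_j)·cross = 2.5·-7.5000 = -18.7500
Σcross = 757.5000 → A = |Σcross|/2 = 378.7500 mm²
Σ(r_i+r_j)·cross = 19675.2500 → first moment M = |Σ|/6 = 3279.2083
R_c = M/A = 3279.2083/378.7500 = 8.6580 mm
θ = 179° = 3.124139 rad
V = θ·R_c·A = 3.124139·8.6580·378.7500 = 10244.704 mm³

Volume = 10244.704 mm³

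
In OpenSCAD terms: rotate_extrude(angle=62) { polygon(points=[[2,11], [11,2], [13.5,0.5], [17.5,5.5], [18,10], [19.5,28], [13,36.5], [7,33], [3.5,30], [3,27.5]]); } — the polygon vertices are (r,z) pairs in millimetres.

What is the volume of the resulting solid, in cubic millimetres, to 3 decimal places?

Profile (r,z), 10 vertices: (2,11) (11,2) (13.5,0.5) (17.5,5.5) (18,10) (19.5,28) (13,36.5) (7,33) (3.5,30) (3,27.5)
edge 0: (2,11)→(11,2)  cross = 2·2 − 11·11 = -117.0000; (r_i+r_j)·cross = 13·-117.0000 = -1521.0000
edge 1: (11,2)→(13.5,0.5)  cross = 11·0.5 − 13.5·2 = -21.5000; (r_i+r_j)·cross = 24.5·-21.5000 = -526.7500
edge 2: (13.5,0.5)→(17.5,5.5)  cross = 13.5·5.5 − 17.5·0.5 = 65.5000; (r_i+r_j)·cross = 31·65.5000 = 2030.5000
edge 3: (17.5,5.5)→(18,10)  cross = 17.5·10 − 18·5.5 = 76.0000; (r_i+r_j)·cross = 35.5·76.0000 = 2698.0000
edge 4: (18,10)→(19.5,28)  cross = 18·28 − 19.5·10 = 309.0000; (r_i+r_j)·cross = 37.5·309.0000 = 11587.5000
edge 5: (19.5,28)→(13,36.5)  cross = 19.5·36.5 − 13·28 = 347.7500; (r_i+r_j)·cross = 32.5·347.7500 = 11301.8750
edge 6: (13,36.5)→(7,33)  cross = 13·33 − 7·36.5 = 173.5000; (r_i+r_j)·cross = 20·173.5000 = 3470.0000
edge 7: (7,33)→(3.5,30)  cross = 7·30 − 3.5·33 = 94.5000; (r_i+r_j)·cross = 10.5·94.5000 = 992.2500
edge 8: (3.5,30)→(3,27.5)  cross = 3.5·27.5 − 3·30 = 6.2500; (r_i+r_j)·cross = 6.5·6.2500 = 40.6250
edge 9: (3,27.5)→(2,11)  cross = 3·11 − 2·27.5 = -22.0000; (r_i+r_j)·cross = 5·-22.0000 = -110.0000
Σcross = 912.0000 → A = |Σcross|/2 = 456.0000 mm²
Σ(r_i+r_j)·cross = 29963.0000 → first moment M = |Σ|/6 = 4993.8333
R_c = M/A = 4993.8333/456.0000 = 10.9514 mm
θ = 62° = 1.082104 rad
V = θ·R_c·A = 1.082104·10.9514·456.0000 = 5403.848 mm³

Volume = 5403.848 mm³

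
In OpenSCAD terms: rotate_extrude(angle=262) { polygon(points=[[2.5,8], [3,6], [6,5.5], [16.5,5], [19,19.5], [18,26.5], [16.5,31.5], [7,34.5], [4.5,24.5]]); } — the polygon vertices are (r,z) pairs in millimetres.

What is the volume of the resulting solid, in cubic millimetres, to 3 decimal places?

Volume = 18887.320 mm³

Profile (r,z), 9 vertices: (2.5,8) (3,6) (6,5.5) (16.5,5) (19,19.5) (18,26.5) (16.5,31.5) (7,34.5) (4.5,24.5)
edge 0: (2.5,8)→(3,6)  cross = 2.5·6 − 3·8 = -9.0000; (r_i+r_j)·cross = 5.5·-9.0000 = -49.5000
edge 1: (3,6)→(6,5.5)  cross = 3·5.5 − 6·6 = -19.5000; (r_i+r_j)·cross = 9·-19.5000 = -175.5000
edge 2: (6,5.5)→(16.5,5)  cross = 6·5 − 16.5·5.5 = -60.7500; (r_i+r_j)·cross = 22.5·-60.7500 = -1366.8750
edge 3: (16.5,5)→(19,19.5)  cross = 16.5·19.5 − 19·5 = 226.7500; (r_i+r_j)·cross = 35.5·226.7500 = 8049.6250
edge 4: (19,19.5)→(18,26.5)  cross = 19·26.5 − 18·19.5 = 152.5000; (r_i+r_j)·cross = 37·152.5000 = 5642.5000
edge 5: (18,26.5)→(16.5,31.5)  cross = 18·31.5 − 16.5·26.5 = 129.7500; (r_i+r_j)·cross = 34.5·129.7500 = 4476.3750
edge 6: (16.5,31.5)→(7,34.5)  cross = 16.5·34.5 − 7·31.5 = 348.7500; (r_i+r_j)·cross = 23.5·348.7500 = 8195.6250
edge 7: (7,34.5)→(4.5,24.5)  cross = 7·24.5 − 4.5·34.5 = 16.2500; (r_i+r_j)·cross = 11.5·16.2500 = 186.8750
edge 8: (4.5,24.5)→(2.5,8)  cross = 4.5·8 − 2.5·24.5 = -25.2500; (r_i+r_j)·cross = 7·-25.2500 = -176.7500
Σcross = 759.5000 → A = |Σcross|/2 = 379.7500 mm²
Σ(r_i+r_j)·cross = 24782.3750 → first moment M = |Σ|/6 = 4130.3958
R_c = M/A = 4130.3958/379.7500 = 10.8766 mm
θ = 262° = 4.572763 rad
V = θ·R_c·A = 4.572763·10.8766·379.7500 = 18887.320 mm³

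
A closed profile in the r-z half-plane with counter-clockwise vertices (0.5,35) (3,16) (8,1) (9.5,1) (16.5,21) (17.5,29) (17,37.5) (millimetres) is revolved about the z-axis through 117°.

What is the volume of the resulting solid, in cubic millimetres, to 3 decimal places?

Volume = 7660.270 mm³

Profile (r,z), 7 vertices: (0.5,35) (3,16) (8,1) (9.5,1) (16.5,21) (17.5,29) (17,37.5)
edge 0: (0.5,35)→(3,16)  cross = 0.5·16 − 3·35 = -97.0000; (r_i+r_j)·cross = 3.5·-97.0000 = -339.5000
edge 1: (3,16)→(8,1)  cross = 3·1 − 8·16 = -125.0000; (r_i+r_j)·cross = 11·-125.0000 = -1375.0000
edge 2: (8,1)→(9.5,1)  cross = 8·1 − 9.5·1 = -1.5000; (r_i+r_j)·cross = 17.5·-1.5000 = -26.2500
edge 3: (9.5,1)→(16.5,21)  cross = 9.5·21 − 16.5·1 = 183.0000; (r_i+r_j)·cross = 26·183.0000 = 4758.0000
edge 4: (16.5,21)→(17.5,29)  cross = 16.5·29 − 17.5·21 = 111.0000; (r_i+r_j)·cross = 34·111.0000 = 3774.0000
edge 5: (17.5,29)→(17,37.5)  cross = 17.5·37.5 − 17·29 = 163.2500; (r_i+r_j)·cross = 34.5·163.2500 = 5632.1250
edge 6: (17,37.5)→(0.5,35)  cross = 17·35 − 0.5·37.5 = 576.2500; (r_i+r_j)·cross = 17.5·576.2500 = 10084.3750
Σcross = 810.0000 → A = |Σcross|/2 = 405.0000 mm²
Σ(r_i+r_j)·cross = 22507.7500 → first moment M = |Σ|/6 = 3751.2917
R_c = M/A = 3751.2917/405.0000 = 9.2624 mm
θ = 117° = 2.042035 rad
V = θ·R_c·A = 2.042035·9.2624·405.0000 = 7660.270 mm³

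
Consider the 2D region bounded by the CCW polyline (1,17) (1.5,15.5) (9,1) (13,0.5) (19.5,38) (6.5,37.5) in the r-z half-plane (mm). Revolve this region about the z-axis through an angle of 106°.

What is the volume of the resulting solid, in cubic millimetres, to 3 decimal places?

Volume = 8391.552 mm³

Profile (r,z), 6 vertices: (1,17) (1.5,15.5) (9,1) (13,0.5) (19.5,38) (6.5,37.5)
edge 0: (1,17)→(1.5,15.5)  cross = 1·15.5 − 1.5·17 = -10.0000; (r_i+r_j)·cross = 2.5·-10.0000 = -25.0000
edge 1: (1.5,15.5)→(9,1)  cross = 1.5·1 − 9·15.5 = -138.0000; (r_i+r_j)·cross = 10.5·-138.0000 = -1449.0000
edge 2: (9,1)→(13,0.5)  cross = 9·0.5 − 13·1 = -8.5000; (r_i+r_j)·cross = 22·-8.5000 = -187.0000
edge 3: (13,0.5)→(19.5,38)  cross = 13·38 − 19.5·0.5 = 484.2500; (r_i+r_j)·cross = 32.5·484.2500 = 15738.1250
edge 4: (19.5,38)→(6.5,37.5)  cross = 19.5·37.5 − 6.5·38 = 484.2500; (r_i+r_j)·cross = 26·484.2500 = 12590.5000
edge 5: (6.5,37.5)→(1,17)  cross = 6.5·17 − 1·37.5 = 73.0000; (r_i+r_j)·cross = 7.5·73.0000 = 547.5000
Σcross = 885.0000 → A = |Σcross|/2 = 442.5000 mm²
Σ(r_i+r_j)·cross = 27215.1250 → first moment M = |Σ|/6 = 4535.8542
R_c = M/A = 4535.8542/442.5000 = 10.2505 mm
θ = 106° = 1.850049 rad
V = θ·R_c·A = 1.850049·10.2505·442.5000 = 8391.552 mm³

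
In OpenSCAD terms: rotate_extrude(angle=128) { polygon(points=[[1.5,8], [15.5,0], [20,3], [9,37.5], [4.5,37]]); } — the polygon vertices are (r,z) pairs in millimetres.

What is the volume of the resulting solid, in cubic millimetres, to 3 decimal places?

Profile (r,z), 5 vertices: (1.5,8) (15.5,0) (20,3) (9,37.5) (4.5,37)
edge 0: (1.5,8)→(15.5,0)  cross = 1.5·0 − 15.5·8 = -124.0000; (r_i+r_j)·cross = 17·-124.0000 = -2108.0000
edge 1: (15.5,0)→(20,3)  cross = 15.5·3 − 20·0 = 46.5000; (r_i+r_j)·cross = 35.5·46.5000 = 1650.7500
edge 2: (20,3)→(9,37.5)  cross = 20·37.5 − 9·3 = 723.0000; (r_i+r_j)·cross = 29·723.0000 = 20967.0000
edge 3: (9,37.5)→(4.5,37)  cross = 9·37 − 4.5·37.5 = 164.2500; (r_i+r_j)·cross = 13.5·164.2500 = 2217.3750
edge 4: (4.5,37)→(1.5,8)  cross = 4.5·8 − 1.5·37 = -19.5000; (r_i+r_j)·cross = 6·-19.5000 = -117.0000
Σcross = 790.2500 → A = |Σcross|/2 = 395.1250 mm²
Σ(r_i+r_j)·cross = 22610.1250 → first moment M = |Σ|/6 = 3768.3542
R_c = M/A = 3768.3542/395.1250 = 9.5371 mm
θ = 128° = 2.234021 rad
V = θ·R_c·A = 2.234021·9.5371·395.1250 = 8418.584 mm³

Volume = 8418.584 mm³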